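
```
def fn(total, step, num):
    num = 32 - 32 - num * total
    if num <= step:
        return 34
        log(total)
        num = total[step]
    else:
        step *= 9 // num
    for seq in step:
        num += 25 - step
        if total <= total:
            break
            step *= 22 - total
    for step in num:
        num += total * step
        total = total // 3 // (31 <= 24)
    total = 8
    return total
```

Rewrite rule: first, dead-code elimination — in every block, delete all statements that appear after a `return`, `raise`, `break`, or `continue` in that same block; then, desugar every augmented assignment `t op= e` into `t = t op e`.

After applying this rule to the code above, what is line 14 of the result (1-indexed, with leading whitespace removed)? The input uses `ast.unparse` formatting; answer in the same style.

total = 8

Transformed code:
def fn(total, step, num):
    num = 32 - 32 - num * total
    if num <= step:
        return 34
    else:
        step = step * (9 // num)
    for seq in step:
        num = num + (25 - step)
        if total <= total:
            break
    for step in num:
        num = num + total * step
        total = total // 3 // (31 <= 24)
    total = 8
    return total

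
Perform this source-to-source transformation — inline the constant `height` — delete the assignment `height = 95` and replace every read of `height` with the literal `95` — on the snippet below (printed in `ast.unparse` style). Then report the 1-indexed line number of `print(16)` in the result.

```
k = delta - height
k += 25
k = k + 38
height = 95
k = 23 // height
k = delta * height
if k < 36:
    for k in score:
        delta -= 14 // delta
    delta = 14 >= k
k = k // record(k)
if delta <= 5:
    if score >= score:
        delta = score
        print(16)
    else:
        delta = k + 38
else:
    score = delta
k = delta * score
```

14

Transformed code:
k = delta - 95
k += 25
k = k + 38
k = 23 // 95
k = delta * 95
if k < 36:
    for k in score:
        delta -= 14 // delta
    delta = 14 >= k
k = k // record(k)
if delta <= 5:
    if score >= score:
        delta = score
        print(16)
    else:
        delta = k + 38
else:
    score = delta
k = delta * score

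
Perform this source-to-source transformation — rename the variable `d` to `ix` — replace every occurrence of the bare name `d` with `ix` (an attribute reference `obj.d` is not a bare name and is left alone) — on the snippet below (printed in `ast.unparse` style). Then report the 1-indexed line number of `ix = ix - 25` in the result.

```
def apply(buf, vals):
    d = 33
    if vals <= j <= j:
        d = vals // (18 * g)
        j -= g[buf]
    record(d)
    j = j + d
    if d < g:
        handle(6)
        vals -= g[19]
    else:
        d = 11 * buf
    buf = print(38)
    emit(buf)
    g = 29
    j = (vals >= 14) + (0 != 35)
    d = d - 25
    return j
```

17

Transformed code:
def apply(buf, vals):
    ix = 33
    if vals <= j <= j:
        ix = vals // (18 * g)
        j -= g[buf]
    record(ix)
    j = j + ix
    if ix < g:
        handle(6)
        vals -= g[19]
    else:
        ix = 11 * buf
    buf = print(38)
    emit(buf)
    g = 29
    j = (vals >= 14) + (0 != 35)
    ix = ix - 25
    return j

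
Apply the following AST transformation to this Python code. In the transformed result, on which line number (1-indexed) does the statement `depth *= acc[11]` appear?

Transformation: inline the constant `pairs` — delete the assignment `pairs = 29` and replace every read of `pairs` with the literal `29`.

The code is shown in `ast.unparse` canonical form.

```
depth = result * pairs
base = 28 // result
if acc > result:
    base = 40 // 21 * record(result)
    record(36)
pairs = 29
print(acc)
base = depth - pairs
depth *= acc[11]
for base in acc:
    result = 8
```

8

Transformed code:
depth = result * 29
base = 28 // result
if acc > result:
    base = 40 // 21 * record(result)
    record(36)
print(acc)
base = depth - 29
depth *= acc[11]
for base in acc:
    result = 8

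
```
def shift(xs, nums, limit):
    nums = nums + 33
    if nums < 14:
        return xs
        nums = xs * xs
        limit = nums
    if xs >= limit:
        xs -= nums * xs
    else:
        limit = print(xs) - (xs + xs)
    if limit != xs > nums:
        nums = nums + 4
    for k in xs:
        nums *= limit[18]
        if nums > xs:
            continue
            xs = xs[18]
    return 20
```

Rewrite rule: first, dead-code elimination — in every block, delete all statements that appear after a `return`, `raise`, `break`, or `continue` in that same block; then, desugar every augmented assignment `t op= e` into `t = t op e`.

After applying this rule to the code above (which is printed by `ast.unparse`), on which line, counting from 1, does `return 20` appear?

Transformed code:
def shift(xs, nums, limit):
    nums = nums + 33
    if nums < 14:
        return xs
    if xs >= limit:
        xs = xs - nums * xs
    else:
        limit = print(xs) - (xs + xs)
    if limit != xs > nums:
        nums = nums + 4
    for k in xs:
        nums = nums * limit[18]
        if nums > xs:
            continue
    return 20

15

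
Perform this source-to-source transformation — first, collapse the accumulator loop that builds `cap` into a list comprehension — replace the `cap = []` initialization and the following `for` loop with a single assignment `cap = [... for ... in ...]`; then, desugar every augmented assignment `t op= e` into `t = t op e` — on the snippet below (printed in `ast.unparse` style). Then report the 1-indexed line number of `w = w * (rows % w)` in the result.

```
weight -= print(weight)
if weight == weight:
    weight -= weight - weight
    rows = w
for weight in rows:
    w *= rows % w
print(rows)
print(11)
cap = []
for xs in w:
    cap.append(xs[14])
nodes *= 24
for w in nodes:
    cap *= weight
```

Transformed code:
weight = weight - print(weight)
if weight == weight:
    weight = weight - (weight - weight)
    rows = w
for weight in rows:
    w = w * (rows % w)
print(rows)
print(11)
cap = [xs[14] for xs in w]
nodes = nodes * 24
for w in nodes:
    cap = cap * weight

6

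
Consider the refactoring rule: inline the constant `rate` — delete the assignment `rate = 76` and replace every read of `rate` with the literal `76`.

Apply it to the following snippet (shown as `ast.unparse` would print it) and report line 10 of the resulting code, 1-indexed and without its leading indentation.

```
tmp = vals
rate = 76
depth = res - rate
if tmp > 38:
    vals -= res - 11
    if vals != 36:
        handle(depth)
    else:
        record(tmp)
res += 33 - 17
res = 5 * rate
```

Transformed code:
tmp = vals
depth = res - 76
if tmp > 38:
    vals -= res - 11
    if vals != 36:
        handle(depth)
    else:
        record(tmp)
res += 33 - 17
res = 5 * 76

res = 5 * 76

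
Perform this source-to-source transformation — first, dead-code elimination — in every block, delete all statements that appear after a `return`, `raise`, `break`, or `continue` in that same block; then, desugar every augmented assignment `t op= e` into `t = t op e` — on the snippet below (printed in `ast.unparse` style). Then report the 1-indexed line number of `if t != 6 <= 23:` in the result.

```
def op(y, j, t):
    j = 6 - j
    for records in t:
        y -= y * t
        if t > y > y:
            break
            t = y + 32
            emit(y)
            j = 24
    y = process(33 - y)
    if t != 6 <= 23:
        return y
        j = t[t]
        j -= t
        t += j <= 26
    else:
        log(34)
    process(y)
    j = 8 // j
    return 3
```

8

Transformed code:
def op(y, j, t):
    j = 6 - j
    for records in t:
        y = y - y * t
        if t > y > y:
            break
    y = process(33 - y)
    if t != 6 <= 23:
        return y
    else:
        log(34)
    process(y)
    j = 8 // j
    return 3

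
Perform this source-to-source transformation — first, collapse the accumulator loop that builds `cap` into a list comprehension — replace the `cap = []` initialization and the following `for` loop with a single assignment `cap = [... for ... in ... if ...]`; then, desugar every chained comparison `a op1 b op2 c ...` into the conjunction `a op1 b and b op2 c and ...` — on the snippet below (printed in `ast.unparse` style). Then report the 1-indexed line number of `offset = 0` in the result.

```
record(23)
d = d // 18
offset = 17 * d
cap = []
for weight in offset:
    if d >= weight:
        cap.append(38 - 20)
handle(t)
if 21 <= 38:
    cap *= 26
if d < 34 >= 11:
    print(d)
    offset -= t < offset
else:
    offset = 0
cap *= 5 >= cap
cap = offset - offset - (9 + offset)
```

Transformed code:
record(23)
d = d // 18
offset = 17 * d
cap = [38 - 20 for weight in offset if d >= weight]
handle(t)
if 21 <= 38:
    cap *= 26
if d < 34 and 34 >= 11:
    print(d)
    offset -= t < offset
else:
    offset = 0
cap *= 5 >= cap
cap = offset - offset - (9 + offset)

12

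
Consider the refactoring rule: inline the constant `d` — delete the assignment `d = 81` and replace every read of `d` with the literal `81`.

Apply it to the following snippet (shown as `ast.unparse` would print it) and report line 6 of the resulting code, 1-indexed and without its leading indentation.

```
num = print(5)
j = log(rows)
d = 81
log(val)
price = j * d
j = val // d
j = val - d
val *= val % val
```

Transformed code:
num = print(5)
j = log(rows)
log(val)
price = j * 81
j = val // 81
j = val - 81
val *= val % val

j = val - 81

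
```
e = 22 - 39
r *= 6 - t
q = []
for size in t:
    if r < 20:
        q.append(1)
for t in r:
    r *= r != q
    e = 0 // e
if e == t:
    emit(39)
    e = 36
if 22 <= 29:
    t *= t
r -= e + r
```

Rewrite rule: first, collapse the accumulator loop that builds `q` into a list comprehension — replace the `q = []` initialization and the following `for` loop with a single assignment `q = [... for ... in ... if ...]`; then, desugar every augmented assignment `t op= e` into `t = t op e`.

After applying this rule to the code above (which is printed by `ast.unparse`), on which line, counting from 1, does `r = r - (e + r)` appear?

12

Transformed code:
e = 22 - 39
r = r * (6 - t)
q = [1 for size in t if r < 20]
for t in r:
    r = r * (r != q)
    e = 0 // e
if e == t:
    emit(39)
    e = 36
if 22 <= 29:
    t = t * t
r = r - (e + r)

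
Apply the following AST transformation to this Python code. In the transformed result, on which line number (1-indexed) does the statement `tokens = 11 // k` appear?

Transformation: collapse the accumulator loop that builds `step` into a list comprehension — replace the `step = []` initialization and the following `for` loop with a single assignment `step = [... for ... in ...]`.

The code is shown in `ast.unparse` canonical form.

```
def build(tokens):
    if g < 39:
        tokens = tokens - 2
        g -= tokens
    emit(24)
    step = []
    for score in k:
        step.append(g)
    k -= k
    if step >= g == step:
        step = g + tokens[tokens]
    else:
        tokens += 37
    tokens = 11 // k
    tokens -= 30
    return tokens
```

12

Transformed code:
def build(tokens):
    if g < 39:
        tokens = tokens - 2
        g -= tokens
    emit(24)
    step = [g for score in k]
    k -= k
    if step >= g == step:
        step = g + tokens[tokens]
    else:
        tokens += 37
    tokens = 11 // k
    tokens -= 30
    return tokens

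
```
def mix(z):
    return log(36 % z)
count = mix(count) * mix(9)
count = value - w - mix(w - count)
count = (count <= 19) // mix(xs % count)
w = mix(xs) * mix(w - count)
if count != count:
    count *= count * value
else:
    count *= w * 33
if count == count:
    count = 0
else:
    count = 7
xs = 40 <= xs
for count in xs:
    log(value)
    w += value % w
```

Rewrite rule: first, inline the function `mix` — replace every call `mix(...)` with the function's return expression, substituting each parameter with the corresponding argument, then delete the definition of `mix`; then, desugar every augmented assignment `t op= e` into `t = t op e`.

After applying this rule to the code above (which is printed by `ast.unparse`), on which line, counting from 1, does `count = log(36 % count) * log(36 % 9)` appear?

1

Transformed code:
count = log(36 % count) * log(36 % 9)
count = value - w - log(36 % (w - count))
count = (count <= 19) // log(36 % (xs % count))
w = log(36 % xs) * log(36 % (w - count))
if count != count:
    count = count * (count * value)
else:
    count = count * (w * 33)
if count == count:
    count = 0
else:
    count = 7
xs = 40 <= xs
for count in xs:
    log(value)
    w = w + value % w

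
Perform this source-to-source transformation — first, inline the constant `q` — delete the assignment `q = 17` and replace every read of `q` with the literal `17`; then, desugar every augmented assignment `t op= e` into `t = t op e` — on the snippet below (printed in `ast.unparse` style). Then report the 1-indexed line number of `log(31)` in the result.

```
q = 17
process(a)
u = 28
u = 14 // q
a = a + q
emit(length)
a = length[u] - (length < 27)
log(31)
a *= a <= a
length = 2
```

7

Transformed code:
process(a)
u = 28
u = 14 // 17
a = a + 17
emit(length)
a = length[u] - (length < 27)
log(31)
a = a * (a <= a)
length = 2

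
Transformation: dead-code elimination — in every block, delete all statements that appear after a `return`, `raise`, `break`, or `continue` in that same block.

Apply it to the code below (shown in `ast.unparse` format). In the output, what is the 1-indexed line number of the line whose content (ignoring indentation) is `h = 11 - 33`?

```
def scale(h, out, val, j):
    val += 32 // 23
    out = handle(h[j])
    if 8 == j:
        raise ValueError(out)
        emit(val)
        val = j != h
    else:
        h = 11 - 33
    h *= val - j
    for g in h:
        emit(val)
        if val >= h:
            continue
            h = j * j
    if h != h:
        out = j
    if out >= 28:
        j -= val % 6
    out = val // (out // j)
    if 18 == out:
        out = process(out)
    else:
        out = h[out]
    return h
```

Transformed code:
def scale(h, out, val, j):
    val += 32 // 23
    out = handle(h[j])
    if 8 == j:
        raise ValueError(out)
    else:
        h = 11 - 33
    h *= val - j
    for g in h:
        emit(val)
        if val >= h:
            continue
    if h != h:
        out = j
    if out >= 28:
        j -= val % 6
    out = val // (out // j)
    if 18 == out:
        out = process(out)
    else:
        out = h[out]
    return h

7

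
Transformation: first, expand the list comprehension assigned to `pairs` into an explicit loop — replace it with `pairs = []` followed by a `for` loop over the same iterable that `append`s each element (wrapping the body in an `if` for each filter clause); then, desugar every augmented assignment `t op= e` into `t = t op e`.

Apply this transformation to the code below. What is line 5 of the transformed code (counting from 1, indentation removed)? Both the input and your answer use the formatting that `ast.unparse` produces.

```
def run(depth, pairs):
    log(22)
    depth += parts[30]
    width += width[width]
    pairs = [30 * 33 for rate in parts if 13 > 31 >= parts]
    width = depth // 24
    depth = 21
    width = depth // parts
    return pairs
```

pairs = []

Transformed code:
def run(depth, pairs):
    log(22)
    depth = depth + parts[30]
    width = width + width[width]
    pairs = []
    for rate in parts:
        if 13 > 31 >= parts:
            pairs.append(30 * 33)
    width = depth // 24
    depth = 21
    width = depth // parts
    return pairs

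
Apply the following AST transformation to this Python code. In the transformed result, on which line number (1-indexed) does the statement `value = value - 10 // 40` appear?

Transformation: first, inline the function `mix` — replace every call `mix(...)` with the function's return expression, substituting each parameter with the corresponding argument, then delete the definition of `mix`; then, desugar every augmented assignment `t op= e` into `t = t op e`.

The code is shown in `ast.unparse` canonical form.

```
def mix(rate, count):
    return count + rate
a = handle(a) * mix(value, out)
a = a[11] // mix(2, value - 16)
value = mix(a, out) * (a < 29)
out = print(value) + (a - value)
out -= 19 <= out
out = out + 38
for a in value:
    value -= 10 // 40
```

Transformed code:
a = handle(a) * (out + value)
a = a[11] // (value - 16 + 2)
value = (out + a) * (a < 29)
out = print(value) + (a - value)
out = out - (19 <= out)
out = out + 38
for a in value:
    value = value - 10 // 40

8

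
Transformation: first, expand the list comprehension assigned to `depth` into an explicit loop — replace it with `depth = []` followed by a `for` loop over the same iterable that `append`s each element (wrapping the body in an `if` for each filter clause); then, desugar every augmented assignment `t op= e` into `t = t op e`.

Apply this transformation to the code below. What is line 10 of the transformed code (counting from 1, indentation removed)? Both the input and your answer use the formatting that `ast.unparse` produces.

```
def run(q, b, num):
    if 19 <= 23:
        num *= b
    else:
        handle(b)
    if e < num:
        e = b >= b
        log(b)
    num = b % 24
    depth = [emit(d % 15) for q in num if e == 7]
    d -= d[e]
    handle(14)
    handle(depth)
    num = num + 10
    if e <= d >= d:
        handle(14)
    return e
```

depth = []

Transformed code:
def run(q, b, num):
    if 19 <= 23:
        num = num * b
    else:
        handle(b)
    if e < num:
        e = b >= b
        log(b)
    num = b % 24
    depth = []
    for q in num:
        if e == 7:
            depth.append(emit(d % 15))
    d = d - d[e]
    handle(14)
    handle(depth)
    num = num + 10
    if e <= d >= d:
        handle(14)
    return e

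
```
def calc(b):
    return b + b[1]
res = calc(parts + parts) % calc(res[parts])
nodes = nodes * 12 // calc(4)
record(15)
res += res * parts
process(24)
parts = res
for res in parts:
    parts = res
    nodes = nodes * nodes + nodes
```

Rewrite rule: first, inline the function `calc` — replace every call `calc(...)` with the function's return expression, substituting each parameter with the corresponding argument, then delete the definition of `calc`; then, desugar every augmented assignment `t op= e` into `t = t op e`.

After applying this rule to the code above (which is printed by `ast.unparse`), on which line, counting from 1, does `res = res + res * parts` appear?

4

Transformed code:
res = (parts + parts + (parts + parts)[1]) % (res[parts] + res[parts][1])
nodes = nodes * 12 // (4 + 4[1])
record(15)
res = res + res * parts
process(24)
parts = res
for res in parts:
    parts = res
    nodes = nodes * nodes + nodes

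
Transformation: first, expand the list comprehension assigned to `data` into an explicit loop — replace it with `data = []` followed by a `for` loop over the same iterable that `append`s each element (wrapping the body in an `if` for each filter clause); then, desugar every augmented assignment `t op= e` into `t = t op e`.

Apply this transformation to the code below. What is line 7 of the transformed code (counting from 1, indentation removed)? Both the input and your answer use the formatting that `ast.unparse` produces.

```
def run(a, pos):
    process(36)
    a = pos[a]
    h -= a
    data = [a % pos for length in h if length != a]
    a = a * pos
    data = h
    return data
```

Transformed code:
def run(a, pos):
    process(36)
    a = pos[a]
    h = h - a
    data = []
    for length in h:
        if length != a:
            data.append(a % pos)
    a = a * pos
    data = h
    return data

if length != a:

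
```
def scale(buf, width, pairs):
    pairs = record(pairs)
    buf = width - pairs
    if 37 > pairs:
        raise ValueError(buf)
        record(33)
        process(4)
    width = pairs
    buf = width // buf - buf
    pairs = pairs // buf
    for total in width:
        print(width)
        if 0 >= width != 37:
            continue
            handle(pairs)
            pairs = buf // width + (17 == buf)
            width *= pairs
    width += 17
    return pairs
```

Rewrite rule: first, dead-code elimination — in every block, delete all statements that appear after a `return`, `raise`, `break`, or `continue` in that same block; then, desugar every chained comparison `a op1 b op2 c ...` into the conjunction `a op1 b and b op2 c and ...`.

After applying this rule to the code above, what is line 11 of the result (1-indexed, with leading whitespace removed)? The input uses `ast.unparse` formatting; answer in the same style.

Transformed code:
def scale(buf, width, pairs):
    pairs = record(pairs)
    buf = width - pairs
    if 37 > pairs:
        raise ValueError(buf)
    width = pairs
    buf = width // buf - buf
    pairs = pairs // buf
    for total in width:
        print(width)
        if 0 >= width and width != 37:
            continue
    width += 17
    return pairs

if 0 >= width and width != 37:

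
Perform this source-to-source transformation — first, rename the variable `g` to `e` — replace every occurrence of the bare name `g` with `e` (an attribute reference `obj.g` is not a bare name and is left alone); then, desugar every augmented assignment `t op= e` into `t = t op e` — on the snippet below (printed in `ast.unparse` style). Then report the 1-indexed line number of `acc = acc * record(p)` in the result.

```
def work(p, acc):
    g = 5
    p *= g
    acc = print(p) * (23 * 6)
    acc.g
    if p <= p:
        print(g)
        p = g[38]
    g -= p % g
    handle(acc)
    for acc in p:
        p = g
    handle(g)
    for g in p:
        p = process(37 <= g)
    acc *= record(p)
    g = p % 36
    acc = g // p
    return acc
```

Transformed code:
def work(p, acc):
    e = 5
    p = p * e
    acc = print(p) * (23 * 6)
    acc.g
    if p <= p:
        print(e)
        p = e[38]
    e = e - p % e
    handle(acc)
    for acc in p:
        p = e
    handle(e)
    for e in p:
        p = process(37 <= e)
    acc = acc * record(p)
    e = p % 36
    acc = e // p
    return acc

16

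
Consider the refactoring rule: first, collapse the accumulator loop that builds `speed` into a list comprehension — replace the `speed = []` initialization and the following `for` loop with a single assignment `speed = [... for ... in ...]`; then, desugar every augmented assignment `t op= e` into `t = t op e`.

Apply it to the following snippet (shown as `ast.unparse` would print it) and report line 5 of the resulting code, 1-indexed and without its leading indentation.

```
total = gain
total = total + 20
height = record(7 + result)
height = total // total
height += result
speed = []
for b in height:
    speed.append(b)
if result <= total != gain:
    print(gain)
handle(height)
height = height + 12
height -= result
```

height = height + result

Transformed code:
total = gain
total = total + 20
height = record(7 + result)
height = total // total
height = height + result
speed = [b for b in height]
if result <= total != gain:
    print(gain)
handle(height)
height = height + 12
height = height - result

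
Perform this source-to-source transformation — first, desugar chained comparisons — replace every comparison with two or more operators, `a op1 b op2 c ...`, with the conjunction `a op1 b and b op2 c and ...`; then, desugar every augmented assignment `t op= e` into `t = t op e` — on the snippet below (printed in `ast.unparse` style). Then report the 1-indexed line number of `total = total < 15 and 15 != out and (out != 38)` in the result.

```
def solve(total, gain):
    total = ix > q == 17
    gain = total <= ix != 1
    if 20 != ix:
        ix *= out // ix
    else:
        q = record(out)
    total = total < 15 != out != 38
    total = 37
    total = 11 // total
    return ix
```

Transformed code:
def solve(total, gain):
    total = ix > q and q == 17
    gain = total <= ix and ix != 1
    if 20 != ix:
        ix = ix * (out // ix)
    else:
        q = record(out)
    total = total < 15 and 15 != out and (out != 38)
    total = 37
    total = 11 // total
    return ix

8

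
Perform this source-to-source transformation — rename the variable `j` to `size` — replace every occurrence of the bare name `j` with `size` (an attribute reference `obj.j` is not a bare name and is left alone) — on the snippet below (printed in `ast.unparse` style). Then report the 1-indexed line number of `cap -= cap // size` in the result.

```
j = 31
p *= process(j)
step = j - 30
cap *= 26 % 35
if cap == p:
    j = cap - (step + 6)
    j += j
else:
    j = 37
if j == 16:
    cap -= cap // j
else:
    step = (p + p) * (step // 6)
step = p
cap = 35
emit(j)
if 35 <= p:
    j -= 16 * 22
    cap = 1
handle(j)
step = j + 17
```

Transformed code:
size = 31
p *= process(size)
step = size - 30
cap *= 26 % 35
if cap == p:
    size = cap - (step + 6)
    size += size
else:
    size = 37
if size == 16:
    cap -= cap // size
else:
    step = (p + p) * (step // 6)
step = p
cap = 35
emit(size)
if 35 <= p:
    size -= 16 * 22
    cap = 1
handle(size)
step = size + 17

11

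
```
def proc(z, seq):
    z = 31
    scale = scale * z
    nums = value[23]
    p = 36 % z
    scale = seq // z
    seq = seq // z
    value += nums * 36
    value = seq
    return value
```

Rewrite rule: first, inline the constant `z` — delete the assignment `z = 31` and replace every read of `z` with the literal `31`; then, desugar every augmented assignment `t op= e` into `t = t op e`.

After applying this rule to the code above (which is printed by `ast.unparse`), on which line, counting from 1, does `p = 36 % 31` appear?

Transformed code:
def proc(z, seq):
    scale = scale * 31
    nums = value[23]
    p = 36 % 31
    scale = seq // 31
    seq = seq // 31
    value = value + nums * 36
    value = seq
    return value

4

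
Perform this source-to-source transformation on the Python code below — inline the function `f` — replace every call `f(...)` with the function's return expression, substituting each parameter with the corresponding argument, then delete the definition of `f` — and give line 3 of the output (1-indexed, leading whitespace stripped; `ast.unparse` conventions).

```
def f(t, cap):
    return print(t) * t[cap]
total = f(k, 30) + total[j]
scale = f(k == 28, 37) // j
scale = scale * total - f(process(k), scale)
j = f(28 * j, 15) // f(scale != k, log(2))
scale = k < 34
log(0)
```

scale = scale * total - print(process(k)) * process(k)[scale]

Transformed code:
total = print(k) * k[30] + total[j]
scale = print(k == 28) * (k == 28)[37] // j
scale = scale * total - print(process(k)) * process(k)[scale]
j = print(28 * j) * (28 * j)[15] // (print(scale != k) * (scale != k)[log(2)])
scale = k < 34
log(0)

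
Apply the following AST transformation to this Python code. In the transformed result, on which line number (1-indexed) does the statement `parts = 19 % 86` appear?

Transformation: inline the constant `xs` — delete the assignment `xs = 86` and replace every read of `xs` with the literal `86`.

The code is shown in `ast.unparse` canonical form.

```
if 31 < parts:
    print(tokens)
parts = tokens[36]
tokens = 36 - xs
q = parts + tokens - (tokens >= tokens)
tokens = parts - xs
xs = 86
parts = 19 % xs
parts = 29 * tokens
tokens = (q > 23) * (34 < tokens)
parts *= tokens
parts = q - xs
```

Transformed code:
if 31 < parts:
    print(tokens)
parts = tokens[36]
tokens = 36 - 86
q = parts + tokens - (tokens >= tokens)
tokens = parts - 86
parts = 19 % 86
parts = 29 * tokens
tokens = (q > 23) * (34 < tokens)
parts *= tokens
parts = q - 86

7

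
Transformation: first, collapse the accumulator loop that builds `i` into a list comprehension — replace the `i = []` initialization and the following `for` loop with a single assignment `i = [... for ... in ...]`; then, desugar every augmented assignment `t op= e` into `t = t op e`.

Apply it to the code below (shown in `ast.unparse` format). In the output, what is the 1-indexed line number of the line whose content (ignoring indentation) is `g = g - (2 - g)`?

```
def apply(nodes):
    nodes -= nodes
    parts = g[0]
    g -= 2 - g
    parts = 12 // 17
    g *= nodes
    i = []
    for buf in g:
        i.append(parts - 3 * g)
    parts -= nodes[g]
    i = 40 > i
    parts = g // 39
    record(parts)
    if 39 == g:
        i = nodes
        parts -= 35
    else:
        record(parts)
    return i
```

Transformed code:
def apply(nodes):
    nodes = nodes - nodes
    parts = g[0]
    g = g - (2 - g)
    parts = 12 // 17
    g = g * nodes
    i = [parts - 3 * g for buf in g]
    parts = parts - nodes[g]
    i = 40 > i
    parts = g // 39
    record(parts)
    if 39 == g:
        i = nodes
        parts = parts - 35
    else:
        record(parts)
    return i

4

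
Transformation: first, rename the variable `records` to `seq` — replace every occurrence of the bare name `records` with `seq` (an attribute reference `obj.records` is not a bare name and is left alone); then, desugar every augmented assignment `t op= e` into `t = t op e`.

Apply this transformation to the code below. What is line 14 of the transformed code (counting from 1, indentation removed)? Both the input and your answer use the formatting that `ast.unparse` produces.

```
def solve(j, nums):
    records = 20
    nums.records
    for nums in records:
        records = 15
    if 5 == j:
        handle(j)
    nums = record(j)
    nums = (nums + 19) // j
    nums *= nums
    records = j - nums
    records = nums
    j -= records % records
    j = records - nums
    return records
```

Transformed code:
def solve(j, nums):
    seq = 20
    nums.records
    for nums in seq:
        seq = 15
    if 5 == j:
        handle(j)
    nums = record(j)
    nums = (nums + 19) // j
    nums = nums * nums
    seq = j - nums
    seq = nums
    j = j - seq % seq
    j = seq - nums
    return seq

j = seq - nums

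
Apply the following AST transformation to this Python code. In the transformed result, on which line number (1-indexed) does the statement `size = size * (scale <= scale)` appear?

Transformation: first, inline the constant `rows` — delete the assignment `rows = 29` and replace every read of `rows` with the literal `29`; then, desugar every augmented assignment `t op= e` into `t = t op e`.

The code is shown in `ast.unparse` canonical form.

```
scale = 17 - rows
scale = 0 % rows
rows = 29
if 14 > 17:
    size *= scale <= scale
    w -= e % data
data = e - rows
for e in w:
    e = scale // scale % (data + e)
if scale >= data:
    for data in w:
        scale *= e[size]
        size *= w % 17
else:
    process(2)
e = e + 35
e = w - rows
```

Transformed code:
scale = 17 - 29
scale = 0 % 29
if 14 > 17:
    size = size * (scale <= scale)
    w = w - e % data
data = e - 29
for e in w:
    e = scale // scale % (data + e)
if scale >= data:
    for data in w:
        scale = scale * e[size]
        size = size * (w % 17)
else:
    process(2)
e = e + 35
e = w - 29

4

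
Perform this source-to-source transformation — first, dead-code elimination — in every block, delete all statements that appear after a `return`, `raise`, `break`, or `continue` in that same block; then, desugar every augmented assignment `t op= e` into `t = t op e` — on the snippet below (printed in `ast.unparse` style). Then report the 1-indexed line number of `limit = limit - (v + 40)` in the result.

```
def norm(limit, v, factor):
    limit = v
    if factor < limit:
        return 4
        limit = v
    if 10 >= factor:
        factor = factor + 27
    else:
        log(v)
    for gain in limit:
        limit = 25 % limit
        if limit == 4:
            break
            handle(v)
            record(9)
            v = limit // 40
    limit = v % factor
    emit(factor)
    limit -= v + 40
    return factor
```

Transformed code:
def norm(limit, v, factor):
    limit = v
    if factor < limit:
        return 4
    if 10 >= factor:
        factor = factor + 27
    else:
        log(v)
    for gain in limit:
        limit = 25 % limit
        if limit == 4:
            break
    limit = v % factor
    emit(factor)
    limit = limit - (v + 40)
    return factor

15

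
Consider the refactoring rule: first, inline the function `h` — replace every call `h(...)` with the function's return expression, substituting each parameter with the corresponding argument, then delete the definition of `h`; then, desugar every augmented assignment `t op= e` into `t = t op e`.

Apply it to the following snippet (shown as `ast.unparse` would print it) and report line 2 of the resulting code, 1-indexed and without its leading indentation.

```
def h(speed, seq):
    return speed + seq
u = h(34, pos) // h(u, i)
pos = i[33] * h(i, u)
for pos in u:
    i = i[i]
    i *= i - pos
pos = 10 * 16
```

pos = i[33] * (i + u)

Transformed code:
u = (34 + pos) // (u + i)
pos = i[33] * (i + u)
for pos in u:
    i = i[i]
    i = i * (i - pos)
pos = 10 * 16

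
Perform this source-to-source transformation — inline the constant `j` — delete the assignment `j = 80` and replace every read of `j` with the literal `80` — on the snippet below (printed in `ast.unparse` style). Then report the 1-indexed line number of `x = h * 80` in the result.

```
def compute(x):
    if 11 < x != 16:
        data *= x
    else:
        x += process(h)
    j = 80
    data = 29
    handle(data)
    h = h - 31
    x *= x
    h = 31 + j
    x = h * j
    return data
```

Transformed code:
def compute(x):
    if 11 < x != 16:
        data *= x
    else:
        x += process(h)
    data = 29
    handle(data)
    h = h - 31
    x *= x
    h = 31 + 80
    x = h * 80
    return data

11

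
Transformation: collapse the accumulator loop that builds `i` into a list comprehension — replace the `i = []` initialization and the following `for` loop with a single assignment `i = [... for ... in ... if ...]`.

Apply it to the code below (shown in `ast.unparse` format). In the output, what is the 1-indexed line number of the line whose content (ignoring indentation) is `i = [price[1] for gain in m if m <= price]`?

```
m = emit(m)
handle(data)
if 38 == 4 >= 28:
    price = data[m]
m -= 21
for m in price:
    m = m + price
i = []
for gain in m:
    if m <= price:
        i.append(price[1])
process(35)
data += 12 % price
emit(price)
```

Transformed code:
m = emit(m)
handle(data)
if 38 == 4 >= 28:
    price = data[m]
m -= 21
for m in price:
    m = m + price
i = [price[1] for gain in m if m <= price]
process(35)
data += 12 % price
emit(price)

8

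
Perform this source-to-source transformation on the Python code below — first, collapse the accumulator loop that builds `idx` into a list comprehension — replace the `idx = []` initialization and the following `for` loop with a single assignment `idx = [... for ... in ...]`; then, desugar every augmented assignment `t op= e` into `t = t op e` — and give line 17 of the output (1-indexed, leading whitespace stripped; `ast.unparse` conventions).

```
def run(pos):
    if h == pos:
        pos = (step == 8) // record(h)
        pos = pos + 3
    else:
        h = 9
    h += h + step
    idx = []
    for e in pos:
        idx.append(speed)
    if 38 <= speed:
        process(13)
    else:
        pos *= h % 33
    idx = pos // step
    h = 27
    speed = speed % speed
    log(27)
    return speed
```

return speed

Transformed code:
def run(pos):
    if h == pos:
        pos = (step == 8) // record(h)
        pos = pos + 3
    else:
        h = 9
    h = h + (h + step)
    idx = [speed for e in pos]
    if 38 <= speed:
        process(13)
    else:
        pos = pos * (h % 33)
    idx = pos // step
    h = 27
    speed = speed % speed
    log(27)
    return speed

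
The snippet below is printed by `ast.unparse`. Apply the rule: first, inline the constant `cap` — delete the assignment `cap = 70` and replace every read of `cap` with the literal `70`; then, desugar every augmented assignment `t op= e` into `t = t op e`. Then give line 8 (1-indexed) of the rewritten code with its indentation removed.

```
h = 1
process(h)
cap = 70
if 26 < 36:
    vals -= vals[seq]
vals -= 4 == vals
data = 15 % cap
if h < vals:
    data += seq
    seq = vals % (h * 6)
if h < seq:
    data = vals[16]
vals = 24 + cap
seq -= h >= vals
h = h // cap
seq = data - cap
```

data = data + seq

Transformed code:
h = 1
process(h)
if 26 < 36:
    vals = vals - vals[seq]
vals = vals - (4 == vals)
data = 15 % 70
if h < vals:
    data = data + seq
    seq = vals % (h * 6)
if h < seq:
    data = vals[16]
vals = 24 + 70
seq = seq - (h >= vals)
h = h // 70
seq = data - 70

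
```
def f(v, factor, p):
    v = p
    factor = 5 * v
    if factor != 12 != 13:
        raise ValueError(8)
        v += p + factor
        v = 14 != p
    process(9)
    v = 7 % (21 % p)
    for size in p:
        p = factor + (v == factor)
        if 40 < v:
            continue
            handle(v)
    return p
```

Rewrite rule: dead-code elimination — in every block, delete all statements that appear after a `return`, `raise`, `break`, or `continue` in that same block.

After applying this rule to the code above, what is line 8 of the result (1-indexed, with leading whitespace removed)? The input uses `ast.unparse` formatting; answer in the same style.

Transformed code:
def f(v, factor, p):
    v = p
    factor = 5 * v
    if factor != 12 != 13:
        raise ValueError(8)
    process(9)
    v = 7 % (21 % p)
    for size in p:
        p = factor + (v == factor)
        if 40 < v:
            continue
    return p

for size in p:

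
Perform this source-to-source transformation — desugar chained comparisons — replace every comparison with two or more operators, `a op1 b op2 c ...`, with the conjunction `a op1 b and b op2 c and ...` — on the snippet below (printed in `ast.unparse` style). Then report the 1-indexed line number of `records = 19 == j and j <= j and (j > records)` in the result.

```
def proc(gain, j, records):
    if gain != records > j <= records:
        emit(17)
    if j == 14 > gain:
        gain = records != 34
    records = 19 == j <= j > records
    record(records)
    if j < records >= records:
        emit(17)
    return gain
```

Transformed code:
def proc(gain, j, records):
    if gain != records and records > j and (j <= records):
        emit(17)
    if j == 14 and 14 > gain:
        gain = records != 34
    records = 19 == j and j <= j and (j > records)
    record(records)
    if j < records and records >= records:
        emit(17)
    return gain

6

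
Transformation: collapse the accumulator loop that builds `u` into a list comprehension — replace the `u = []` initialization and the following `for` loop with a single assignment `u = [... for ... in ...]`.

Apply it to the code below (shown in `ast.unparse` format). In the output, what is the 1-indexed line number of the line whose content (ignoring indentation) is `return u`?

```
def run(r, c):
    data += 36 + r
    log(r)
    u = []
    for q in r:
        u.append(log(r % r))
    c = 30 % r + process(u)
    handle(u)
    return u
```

7

Transformed code:
def run(r, c):
    data += 36 + r
    log(r)
    u = [log(r % r) for q in r]
    c = 30 % r + process(u)
    handle(u)
    return u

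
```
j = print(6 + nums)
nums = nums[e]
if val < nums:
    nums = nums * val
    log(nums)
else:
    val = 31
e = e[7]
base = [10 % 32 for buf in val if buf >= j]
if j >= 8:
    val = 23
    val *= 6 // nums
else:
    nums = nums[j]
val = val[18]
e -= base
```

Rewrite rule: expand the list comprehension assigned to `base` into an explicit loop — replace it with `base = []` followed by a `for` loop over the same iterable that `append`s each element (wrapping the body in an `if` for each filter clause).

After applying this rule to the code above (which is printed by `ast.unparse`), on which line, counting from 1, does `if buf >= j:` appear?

11

Transformed code:
j = print(6 + nums)
nums = nums[e]
if val < nums:
    nums = nums * val
    log(nums)
else:
    val = 31
e = e[7]
base = []
for buf in val:
    if buf >= j:
        base.append(10 % 32)
if j >= 8:
    val = 23
    val *= 6 // nums
else:
    nums = nums[j]
val = val[18]
e -= base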